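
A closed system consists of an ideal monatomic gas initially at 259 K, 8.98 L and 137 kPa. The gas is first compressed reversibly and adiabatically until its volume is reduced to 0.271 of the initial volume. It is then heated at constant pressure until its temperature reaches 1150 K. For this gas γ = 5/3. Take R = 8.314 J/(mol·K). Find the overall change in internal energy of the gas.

6350 J

n = P₁V₁/(RT₁) = 137×8.98/(8.314×259) = 0.571 mol.
Step 1 — Adiabatic: TV^(γ−1) = const ⇒ T₂ = 259×(3.69)^0.667 = 618 K; PV^γ = const ⇒ P₂ = 1210 kPa.
ΔU = nCvΔT = 0.571×12.5×(618−259) = 2560 J.
Q = 0 for an adiabatic process, so W = −ΔU = -2560 J.
State after step 1: P = 1210 kPa, V = 2.43 L, T = 618 K.
Step 2 — Isobaric: P stays 1210 kPa; V/T = const ⇒ T₂ = 1150 K, V₂ = 4.53 L.
W = PΔV = 1210×(4.53−2.43) kPa·L = 2520 J.
ΔU = nCvΔT = 0.571×12.5×(1150−618) = 3790 J.
Q = ΔU + W = nCpΔT = 6310 J.
Net over both steps: W = -36.5 J, Q = 6310 J, ΔU = 6350 J.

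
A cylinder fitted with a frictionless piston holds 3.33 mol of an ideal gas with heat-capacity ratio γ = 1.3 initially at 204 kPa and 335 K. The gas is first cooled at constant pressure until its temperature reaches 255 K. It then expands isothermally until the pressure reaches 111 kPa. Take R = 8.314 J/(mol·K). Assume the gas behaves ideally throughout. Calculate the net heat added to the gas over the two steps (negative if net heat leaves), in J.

-5300 J

V₁ = nRT₁/P₁ = 3.33×8.314×335/204 = 45.5 L.
Step 1 — Isobaric: P stays 204 kPa; V/T = const ⇒ T₂ = 255 K, V₂ = 34.6 L.
W = PΔV = 204×(34.6−45.5) kPa·L = -2210 J.
ΔU = nCvΔT = 3.33×27.7×(255−335) = -7380 J.
Q = ΔU + W = nCpΔT = -9600 J.
State after step 1: P = 204 kPa, V = 34.6 L, T = 255 K.
Step 2 — Isothermal: T stays 255 K; PV = const ⇒ V₂ = 63.6 L, P₂ = 111 kPa.
ΔU = 0 (ideal gas, T constant).
W = nRT ln(V₂/V₁) = 3.33×8.314×255×ln(1.84) = 4300 J.
Q = ΔU + W = 4300 J.
Net over both steps: W = 2080 J, Q = -5300 J, ΔU = -7380 J.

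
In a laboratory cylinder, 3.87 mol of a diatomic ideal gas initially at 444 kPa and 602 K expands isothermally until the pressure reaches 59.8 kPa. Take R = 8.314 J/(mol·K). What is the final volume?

324 L

V₁ = nRT₁/P₁ = 3.87×8.314×602/444 = 43.6 L.
Isothermal: T stays 602 K; PV = const ⇒ V₂ = 324 L, P₂ = 59.8 kPa.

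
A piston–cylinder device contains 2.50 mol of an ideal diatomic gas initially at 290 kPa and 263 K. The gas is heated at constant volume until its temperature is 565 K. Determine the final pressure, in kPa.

V₁ = nRT₁/P₁ = 2.50×8.314×263/290 = 18.8 L.
Isochoric: V stays 18.8 L; P/T = const ⇒ T₂ = 565 K, P₂ = 623 kPa.

623 kPa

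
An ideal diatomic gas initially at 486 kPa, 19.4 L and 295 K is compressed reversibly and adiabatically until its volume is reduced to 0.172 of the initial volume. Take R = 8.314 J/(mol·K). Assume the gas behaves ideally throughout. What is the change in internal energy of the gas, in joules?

n = P₁V₁/(RT₁) = 486×19.4/(8.314×295) = 3.84 mol.
Adiabatic: TV^(γ−1) = const ⇒ T₂ = 295×(5.81)^0.400 = 597 K; PV^γ = const ⇒ P₂ = 5710 kPa.
For an ideal gas ΔU = nCvΔT with Cv = (5/2)R = 20.8 J/(mol·K).
ΔU = 3.84×20.8×(597−295) = 24100 J.

24100 J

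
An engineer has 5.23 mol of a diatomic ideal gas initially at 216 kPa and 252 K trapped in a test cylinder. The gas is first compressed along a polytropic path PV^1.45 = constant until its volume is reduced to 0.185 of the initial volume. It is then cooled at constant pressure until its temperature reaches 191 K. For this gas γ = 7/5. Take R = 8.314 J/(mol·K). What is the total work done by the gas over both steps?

-42800 J

V₁ = nRT₁/P₁ = 5.23×8.314×252/216 = 50.7 L.
Step 1 — Polytropic n=1.45: T₂ = T₁(V₁/V₂)^(n−1) = 252×(5.41)^0.45 = 538 K; P₂ = P₁(V₁/V₂)^n = 2490 kPa.
W = (P₁V₁−P₂V₂)/(n−1) = (216×50.7−2490×9.38)/0.45 = -27700 J.
ΔU = nCvΔT = 5.23×20.8×(538−252) = 31100 J.
Q = ΔU + W = 3460 J.
State after step 1: P = 2490 kPa, V = 9.38 L, T = 538 K.
Step 2 — Isobaric: P stays 2490 kPa; V/T = const ⇒ T₂ = 191 K, V₂ = 3.33 L.
W = PΔV = 2490×(3.33−9.38) kPa·L = -15100 J.
ΔU = nCvΔT = 5.23×20.8×(191−538) = -37800 J.
Q = ΔU + W = nCpΔT = -52900 J.
Net over both steps: W = -42800 J, Q = -49400 J, ΔU = -6630 J.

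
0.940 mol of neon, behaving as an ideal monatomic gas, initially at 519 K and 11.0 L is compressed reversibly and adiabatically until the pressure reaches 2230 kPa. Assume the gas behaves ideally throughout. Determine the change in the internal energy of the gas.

P₁ = nRT₁/V₁ = 0.940×8.314×519/11.0 = 369 kPa.
Adiabatic: T₂/T₁ = (P₂/P₁)^((γ−1)/γ) ⇒ T₂ = 519×(6.05)^0.400 = 1070 K; V₂ = 3.74 L.
For an ideal gas ΔU = nCvΔT with Cv = (3/2)R = 12.5 J/(mol·K).
ΔU = 0.940×12.5×(1070−519) = 6410 J.

6410 J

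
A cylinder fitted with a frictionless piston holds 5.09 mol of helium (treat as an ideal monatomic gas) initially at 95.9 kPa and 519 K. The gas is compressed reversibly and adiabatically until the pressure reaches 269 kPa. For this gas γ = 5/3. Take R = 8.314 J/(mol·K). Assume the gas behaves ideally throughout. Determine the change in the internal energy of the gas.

16800 J

V₁ = nRT₁/P₁ = 5.09×8.314×519/95.9 = 229 L.
Adiabatic: T₂/T₁ = (P₂/P₁)^((γ−1)/γ) ⇒ T₂ = 519×(2.81)^0.400 = 784 K; V₂ = 123 L.
For an ideal gas ΔU = nCvΔT with Cv = (3/2)R = 12.5 J/(mol·K).
ΔU = 5.09×12.5×(784−519) = 16800 J.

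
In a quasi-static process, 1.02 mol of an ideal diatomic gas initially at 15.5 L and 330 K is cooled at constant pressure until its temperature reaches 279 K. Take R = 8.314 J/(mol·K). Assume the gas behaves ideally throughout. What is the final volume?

P₁ = nRT₁/V₁ = 1.02×8.314×330/15.5 = 181 kPa.
Isobaric: P stays 181 kPa; V/T = const ⇒ T₂ = 279 K, V₂ = 13.1 L.

13.1 L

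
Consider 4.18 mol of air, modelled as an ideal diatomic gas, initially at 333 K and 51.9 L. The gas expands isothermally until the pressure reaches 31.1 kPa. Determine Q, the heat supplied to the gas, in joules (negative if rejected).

22800 J

P₁ = nRT₁/V₁ = 4.18×8.314×333/51.9 = 223 kPa.
Isothermal: T stays 333 K; PV = const ⇒ V₂ = 372 L, P₂ = 31.1 kPa.
ΔU = 0 (ideal gas, T constant).
W = nRT ln(V₂/V₁) = 4.18×8.314×333×ln(7.17) = 22800 J.
Q = ΔU + W = 22800 J.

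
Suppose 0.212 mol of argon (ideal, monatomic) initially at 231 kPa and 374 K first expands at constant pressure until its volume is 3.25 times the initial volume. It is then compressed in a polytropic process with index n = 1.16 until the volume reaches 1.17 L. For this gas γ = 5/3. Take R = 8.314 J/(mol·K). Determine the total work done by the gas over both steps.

V₁ = nRT₁/P₁ = 0.212×8.314×374/231 = 2.85 L.
Step 1 — Isobaric: P stays 231 kPa; V/T = const ⇒ T₂ = 1220 K, V₂ = 9.27 L.
W = PΔV = 231×(9.27−2.85) kPa·L = 1480 J.
ΔU = nCvΔT = 0.212×12.5×(1220−374) = 2220 J.
Q = ΔU + W = nCpΔT = 3710 J.
State after step 1: P = 231 kPa, V = 9.27 L, T = 1220 K.
Step 2 — Polytropic n=1.16: T₂ = T₁(V₁/V₂)^(n−1) = 1220×(7.93)^0.16 = 1690 K; P₂ = P₁(V₁/V₂)^n = 2550 kPa.
W = (P₁V₁−P₂V₂)/(n−1) = (231×9.27−2550×1.17)/0.16 = -5260 J.
ΔU = nCvΔT = 0.212×12.5×(1690−1220) = 1260 J.
Q = ΔU + W = -4000 J.
Net over both steps: W = -3780 J, Q = -288 J, ΔU = 3490 J.

-3780 J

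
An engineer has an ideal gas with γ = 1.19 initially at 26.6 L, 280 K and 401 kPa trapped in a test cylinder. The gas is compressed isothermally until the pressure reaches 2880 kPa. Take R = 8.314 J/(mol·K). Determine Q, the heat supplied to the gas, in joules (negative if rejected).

n = P₁V₁/(RT₁) = 401×26.6/(8.314×280) = 4.58 mol.
Isothermal: T stays 280 K; PV = const ⇒ V₂ = 3.70 L, P₂ = 2880 kPa.
ΔU = 0 (ideal gas, T constant).
W = nRT ln(V₂/V₁) = 4.58×8.314×280×ln(0.139) = -21000 J.
Q = ΔU + W = -21000 J.

-21000 J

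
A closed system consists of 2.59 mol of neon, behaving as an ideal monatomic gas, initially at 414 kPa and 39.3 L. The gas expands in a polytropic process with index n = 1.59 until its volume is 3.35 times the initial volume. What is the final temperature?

370 K

T₁ = P₁V₁/(nR) = 414×39.3/(2.59×8.314) = 756 K.
Polytropic n=1.59: T₂ = T₁(V₁/V₂)^(n−1) = 756×(0.299)^0.59 = 370 K; P₂ = P₁(V₁/V₂)^n = 60.6 kPa.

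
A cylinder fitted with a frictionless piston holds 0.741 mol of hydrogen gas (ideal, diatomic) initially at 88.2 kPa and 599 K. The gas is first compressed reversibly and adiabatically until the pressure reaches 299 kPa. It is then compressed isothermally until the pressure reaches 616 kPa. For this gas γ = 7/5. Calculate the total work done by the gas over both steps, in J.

-7630 J

V₁ = nRT₁/P₁ = 0.741×8.314×599/88.2 = 41.8 L.
Step 1 — Adiabatic: T₂/T₁ = (P₂/P₁)^((γ−1)/γ) ⇒ T₂ = 599×(3.39)^0.286 = 849 K; V₂ = 17.5 L.
ΔU = nCvΔT = 0.741×20.8×(849−599) = 3850 J.
Q = 0 for an adiabatic process, so W = −ΔU = -3850 J.
State after step 1: P = 299 kPa, V = 17.5 L, T = 849 K.
Step 2 — Isothermal: T stays 849 K; PV = const ⇒ V₂ = 8.49 L, P₂ = 616 kPa.
ΔU = 0 (ideal gas, T constant).
W = nRT ln(V₂/V₁) = 0.741×8.314×849×ln(0.485) = -3780 J.
Q = ΔU + W = -3780 J.
Net over both steps: W = -7630 J, Q = -3780 J, ΔU = 3850 J.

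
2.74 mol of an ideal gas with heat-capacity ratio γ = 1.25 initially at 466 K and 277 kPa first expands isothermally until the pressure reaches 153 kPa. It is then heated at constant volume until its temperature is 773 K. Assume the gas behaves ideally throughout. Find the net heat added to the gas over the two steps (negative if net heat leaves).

V₁ = nRT₁/P₁ = 2.74×8.314×466/277 = 38.3 L.
Step 1 — Isothermal: T stays 466 K; PV = const ⇒ V₂ = 69.4 L, P₂ = 153 kPa.
ΔU = 0 (ideal gas, T constant).
W = nRT ln(V₂/V₁) = 2.74×8.314×466×ln(1.81) = 6300 J.
Q = ΔU + W = 6300 J.
State after step 1: P = 153 kPa, V = 69.4 L, T = 466 K.
Step 2 — Isochoric: V stays 69.4 L; P/T = const ⇒ T₂ = 773 K, P₂ = 254 kPa.
W = 0 (no volume change).
ΔU = nCvΔT = 2.74×33.3×(773−466) = 28000 J.
Q = ΔU = 28000 J.
Net over both steps: W = 6300 J, Q = 34300 J, ΔU = 28000 J.

34300 J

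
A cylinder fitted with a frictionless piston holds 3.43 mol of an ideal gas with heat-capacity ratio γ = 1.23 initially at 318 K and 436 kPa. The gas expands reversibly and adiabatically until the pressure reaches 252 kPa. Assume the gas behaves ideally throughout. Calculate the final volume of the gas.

32.5 L

V₁ = nRT₁/P₁ = 3.43×8.314×318/436 = 20.8 L.
Adiabatic: T₂/T₁ = (P₂/P₁)^((γ−1)/γ) ⇒ T₂ = 318×(0.578)^0.187 = 287 K; V₂ = 32.5 L.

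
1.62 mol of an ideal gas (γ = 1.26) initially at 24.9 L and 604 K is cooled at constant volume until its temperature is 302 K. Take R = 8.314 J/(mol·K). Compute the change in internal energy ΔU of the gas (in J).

-15600 J

P₁ = nRT₁/V₁ = 1.62×8.314×604/24.9 = 327 kPa.
Isochoric: V stays 24.9 L; P/T = const ⇒ T₂ = 302 K, P₂ = 163 kPa.
For an ideal gas ΔU = nCvΔT with Cv = R/(γ−1) = 32.0 J/(mol·K).
ΔU = 1.62×32.0×(302−604) = -15600 J.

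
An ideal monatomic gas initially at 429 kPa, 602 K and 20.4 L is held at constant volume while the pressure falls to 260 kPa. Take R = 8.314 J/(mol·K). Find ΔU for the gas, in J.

-5170 J

n = P₁V₁/(RT₁) = 429×20.4/(8.314×602) = 1.75 mol.
Isochoric: V stays 20.4 L; P/T = const ⇒ T₂ = 365 K, P₂ = 260 kPa.
For an ideal gas ΔU = nCvΔT with Cv = (3/2)R = 12.5 J/(mol·K).
ΔU = 1.75×12.5×(365−602) = -5170 J.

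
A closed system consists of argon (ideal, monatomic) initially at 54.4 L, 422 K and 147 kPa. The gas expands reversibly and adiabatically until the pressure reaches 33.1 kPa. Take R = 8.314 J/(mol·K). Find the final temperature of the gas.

232 K

Adiabatic: T₂/T₁ = (P₂/P₁)^((γ−1)/γ) ⇒ T₂ = 422×(0.225)^0.400 = 232 K; V₂ = 133 L.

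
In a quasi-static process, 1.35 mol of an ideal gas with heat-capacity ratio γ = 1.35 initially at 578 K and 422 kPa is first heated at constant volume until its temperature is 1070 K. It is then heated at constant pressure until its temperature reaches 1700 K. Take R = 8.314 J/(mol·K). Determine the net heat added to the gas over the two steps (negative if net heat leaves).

43100 J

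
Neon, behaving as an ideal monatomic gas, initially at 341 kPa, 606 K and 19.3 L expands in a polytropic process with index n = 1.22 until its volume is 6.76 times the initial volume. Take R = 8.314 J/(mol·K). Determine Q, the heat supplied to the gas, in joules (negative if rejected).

6880 J

n = P₁V₁/(RT₁) = 341×19.3/(8.314×606) = 1.31 mol.
Polytropic n=1.22: T₂ = T₁(V₁/V₂)^(n−1) = 606×(0.148)^0.22 = 398 K; P₂ = P₁(V₁/V₂)^n = 33.1 kPa.
W = (P₁V₁−P₂V₂)/(n−1) = (341×19.3−33.1×130)/0.22 = 10300 J.
ΔU = nCvΔT = 1.31×12.5×(398−606) = -3390 J.
Q = ΔU + W = 6880 J.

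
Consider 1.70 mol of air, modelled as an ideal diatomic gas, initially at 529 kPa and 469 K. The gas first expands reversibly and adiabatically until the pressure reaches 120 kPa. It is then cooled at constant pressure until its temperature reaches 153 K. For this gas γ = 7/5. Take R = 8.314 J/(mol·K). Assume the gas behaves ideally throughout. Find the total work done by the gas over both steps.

V₁ = nRT₁/P₁ = 1.70×8.314×469/529 = 12.5 L.
Step 1 — Adiabatic: T₂/T₁ = (P₂/P₁)^((γ−1)/γ) ⇒ T₂ = 469×(0.227)^0.286 = 307 K; V₂ = 36.2 L.
ΔU = nCvΔT = 1.70×20.8×(307−469) = -5730 J.
Q = 0 for an adiabatic process, so W = −ΔU = 5730 J.
State after step 1: P = 120 kPa, V = 36.2 L, T = 307 K.
Step 2 — Isobaric: P stays 120 kPa; V/T = const ⇒ T₂ = 153 K, V₂ = 18.0 L.
W = PΔV = 120×(18.0−36.2) kPa·L = -2180 J.
ΔU = nCvΔT = 1.70×20.8×(153−307) = -5440 J.
Q = ΔU + W = nCpΔT = -7620 J.
Net over both steps: W = 3550 J, Q = -7620 J, ΔU = -11200 J.

3550 J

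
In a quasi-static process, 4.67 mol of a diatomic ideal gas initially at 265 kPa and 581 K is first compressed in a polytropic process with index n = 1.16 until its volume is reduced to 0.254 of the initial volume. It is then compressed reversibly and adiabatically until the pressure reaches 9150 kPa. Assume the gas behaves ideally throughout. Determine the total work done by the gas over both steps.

V₁ = nRT₁/P₁ = 4.67×8.314×581/265 = 85.1 L.
Step 1 — Polytropic n=1.16: T₂ = T₁(V₁/V₂)^(n−1) = 581×(3.94)^0.16 = 723 K; P₂ = P₁(V₁/V₂)^n = 1300 kPa.
W = (P₁V₁−P₂V₂)/(n−1) = (265×85.1−1300×21.6)/0.16 = -34600 J.
ΔU = nCvΔT = 4.67×20.8×(723−581) = 13800 J.
Q = ΔU + W = -20700 J.
State after step 1: P = 1300 kPa, V = 21.6 L, T = 723 K.
Step 2 — Adiabatic: T₂/T₁ = (P₂/P₁)^((γ−1)/γ) ⇒ T₂ = 723×(7.04)^0.286 = 1260 K; V₂ = 5.36 L.
ΔU = nCvΔT = 4.67×20.8×(1260−723) = 52400 J.
Q = 0 for an adiabatic process, so W = −ΔU = -52400 J.
Net over both steps: W = -87000 J, Q = -20700 J, ΔU = 66300 J.

-87000 J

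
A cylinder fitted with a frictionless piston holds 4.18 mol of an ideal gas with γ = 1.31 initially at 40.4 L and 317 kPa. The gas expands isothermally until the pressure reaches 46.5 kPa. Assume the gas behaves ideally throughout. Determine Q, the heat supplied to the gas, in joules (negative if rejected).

T₁ = P₁V₁/(nR) = 317×40.4/(4.18×8.314) = 369 K.
Isothermal: T stays 369 K; PV = const ⇒ V₂ = 275 L, P₂ = 46.5 kPa.
ΔU = 0 (ideal gas, T constant).
W = nRT ln(V₂/V₁) = 4.18×8.314×369×ln(6.82) = 24600 J.
Q = ΔU + W = 24600 J.

24600 J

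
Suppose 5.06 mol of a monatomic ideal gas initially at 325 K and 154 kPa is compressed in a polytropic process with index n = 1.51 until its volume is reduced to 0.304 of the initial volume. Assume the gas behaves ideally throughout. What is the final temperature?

597 K

V₁ = nRT₁/P₁ = 5.06×8.314×325/154 = 88.8 L.
Polytropic n=1.51: T₂ = T₁(V₁/V₂)^(n−1) = 325×(3.29)^0.51 = 597 K; P₂ = P₁(V₁/V₂)^n = 930 kPa.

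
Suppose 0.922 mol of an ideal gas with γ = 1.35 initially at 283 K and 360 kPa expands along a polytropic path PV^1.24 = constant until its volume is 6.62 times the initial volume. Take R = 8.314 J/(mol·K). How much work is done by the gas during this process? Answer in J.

V₁ = nRT₁/P₁ = 0.922×8.314×283/360 = 6.03 L.
Polytropic n=1.24: T₂ = T₁(V₁/V₂)^(n−1) = 283×(0.151)^0.24 = 180 K; P₂ = P₁(V₁/V₂)^n = 34.5 kPa.
W = (P₁V₁−P₂V₂)/(n−1) = (360×6.03−34.5×39.9)/0.24 = 3300 J.

3300 J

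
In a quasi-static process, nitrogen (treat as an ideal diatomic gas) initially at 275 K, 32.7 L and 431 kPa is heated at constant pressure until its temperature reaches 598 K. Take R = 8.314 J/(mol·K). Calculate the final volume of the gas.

Isobaric: P stays 431 kPa; V/T = const ⇒ T₂ = 598 K, V₂ = 71.1 L.

71.1 L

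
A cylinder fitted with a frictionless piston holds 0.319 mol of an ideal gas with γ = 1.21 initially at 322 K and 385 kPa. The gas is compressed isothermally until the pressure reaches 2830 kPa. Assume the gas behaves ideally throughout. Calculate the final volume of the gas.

V₁ = nRT₁/P₁ = 0.319×8.314×322/385 = 2.22 L.
Isothermal: T stays 322 K; PV = const ⇒ V₂ = 0.302 L, P₂ = 2830 kPa.

0.302 L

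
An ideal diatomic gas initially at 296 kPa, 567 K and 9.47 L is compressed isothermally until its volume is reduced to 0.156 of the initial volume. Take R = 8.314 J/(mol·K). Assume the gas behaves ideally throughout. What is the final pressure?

1900 kPa

Isothermal: T stays 567 K; PV = const ⇒ V₂ = 1.48 L, P₂ = 1900 kPa.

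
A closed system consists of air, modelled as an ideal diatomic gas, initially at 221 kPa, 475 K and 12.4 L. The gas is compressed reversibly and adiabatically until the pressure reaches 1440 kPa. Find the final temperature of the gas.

Adiabatic: T₂/T₁ = (P₂/P₁)^((γ−1)/γ) ⇒ T₂ = 475×(6.52)^0.286 = 811 K; V₂ = 3.25 L.

811 K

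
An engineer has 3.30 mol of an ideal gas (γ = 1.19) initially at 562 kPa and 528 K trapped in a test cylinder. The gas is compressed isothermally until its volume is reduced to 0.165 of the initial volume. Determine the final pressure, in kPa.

V₁ = nRT₁/P₁ = 3.30×8.314×528/562 = 25.8 L.
Isothermal: T stays 528 K; PV = const ⇒ V₂ = 4.25 L, P₂ = 3410 kPa.

3410 kPa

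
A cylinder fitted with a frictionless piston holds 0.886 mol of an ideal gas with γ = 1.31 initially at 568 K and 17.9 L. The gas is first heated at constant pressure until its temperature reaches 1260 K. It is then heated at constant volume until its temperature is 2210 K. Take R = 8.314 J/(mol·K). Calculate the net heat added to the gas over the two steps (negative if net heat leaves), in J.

P₁ = nRT₁/V₁ = 0.886×8.314×568/17.9 = 234 kPa.
Step 1 — Isobaric: P stays 234 kPa; V/T = const ⇒ T₂ = 1260 K, V₂ = 39.7 L.
W = PΔV = 234×(39.7−17.9) kPa·L = 5100 J.
ΔU = nCvΔT = 0.886×26.8×(1260−568) = 16400 J.
Q = ΔU + W = nCpΔT = 21500 J.
State after step 1: P = 234 kPa, V = 39.7 L, T = 1260 K.
Step 2 — Isochoric: V stays 39.7 L; P/T = const ⇒ T₂ = 2210 K, P₂ = 410 kPa.
W = 0 (no volume change).
ΔU = nCvΔT = 0.886×26.8×(2210−1260) = 22600 J.
Q = ΔU = 22600 J.
Net over both steps: W = 5100 J, Q = 44100 J, ΔU = 39000 J.

44100 J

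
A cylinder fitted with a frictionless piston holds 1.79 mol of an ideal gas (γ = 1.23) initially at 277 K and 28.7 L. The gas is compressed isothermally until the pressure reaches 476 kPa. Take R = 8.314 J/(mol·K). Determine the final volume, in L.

8.66 L

P₁ = nRT₁/V₁ = 1.79×8.314×277/28.7 = 144 kPa.
Isothermal: T stays 277 K; PV = const ⇒ V₂ = 8.66 L, P₂ = 476 kPa.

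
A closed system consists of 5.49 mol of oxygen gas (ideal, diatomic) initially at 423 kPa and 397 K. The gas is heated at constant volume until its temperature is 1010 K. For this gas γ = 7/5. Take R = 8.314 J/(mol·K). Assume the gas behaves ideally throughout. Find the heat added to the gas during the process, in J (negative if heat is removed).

69900 J

V₁ = nRT₁/P₁ = 5.49×8.314×397/423 = 42.8 L.
Isochoric: V stays 42.8 L; P/T = const ⇒ T₂ = 1010 K, P₂ = 1080 kPa.
W = 0 (no volume change).
ΔU = nCvΔT = 5.49×20.8×(1010−397) = 69900 J.
Q = ΔU = 69900 J.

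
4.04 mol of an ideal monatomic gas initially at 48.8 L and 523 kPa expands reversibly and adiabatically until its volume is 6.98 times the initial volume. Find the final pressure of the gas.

20.5 kPa

T₁ = P₁V₁/(nR) = 523×48.8/(4.04×8.314) = 760 K.
Adiabatic: TV^(γ−1) = const ⇒ T₂ = 760×(0.143)^0.667 = 208 K; PV^γ = const ⇒ P₂ = 20.5 kPa.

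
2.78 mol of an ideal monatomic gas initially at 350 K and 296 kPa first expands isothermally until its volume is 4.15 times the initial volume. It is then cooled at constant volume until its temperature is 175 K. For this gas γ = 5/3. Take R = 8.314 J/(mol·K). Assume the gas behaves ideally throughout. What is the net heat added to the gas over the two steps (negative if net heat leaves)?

5450 J

V₁ = nRT₁/P₁ = 2.78×8.314×350/296 = 27.3 L.
Step 1 — Isothermal: T stays 350 K; PV = const ⇒ V₂ = 113 L, P₂ = 71.3 kPa.
ΔU = 0 (ideal gas, T constant).
W = nRT ln(V₂/V₁) = 2.78×8.314×350×ln(4.15) = 11500 J.
Q = ΔU + W = 11500 J.
State after step 1: P = 71.3 kPa, V = 113 L, T = 350 K.
Step 2 — Isochoric: V stays 113 L; P/T = const ⇒ T₂ = 175 K, P₂ = 35.7 kPa.
W = 0 (no volume change).
ΔU = nCvΔT = 2.78×12.5×(175−350) = -6070 J.
Q = ΔU = -6070 J.
Net over both steps: W = 11500 J, Q = 5450 J, ΔU = -6070 J.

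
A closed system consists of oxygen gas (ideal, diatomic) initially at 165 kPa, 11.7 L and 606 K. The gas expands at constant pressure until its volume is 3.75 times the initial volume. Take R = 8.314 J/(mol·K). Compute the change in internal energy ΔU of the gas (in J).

13300 J

n = P₁V₁/(RT₁) = 165×11.7/(8.314×606) = 0.383 mol.
Isobaric: P stays 165 kPa; V/T = const ⇒ T₂ = 2270 K, V₂ = 43.9 L.
For an ideal gas ΔU = nCvΔT with Cv = (5/2)R = 20.8 J/(mol·K).
ΔU = 0.383×20.8×(2270−606) = 13300 J.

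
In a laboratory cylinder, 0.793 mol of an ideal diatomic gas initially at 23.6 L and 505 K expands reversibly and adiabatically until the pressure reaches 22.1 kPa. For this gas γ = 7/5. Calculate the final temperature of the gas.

297 K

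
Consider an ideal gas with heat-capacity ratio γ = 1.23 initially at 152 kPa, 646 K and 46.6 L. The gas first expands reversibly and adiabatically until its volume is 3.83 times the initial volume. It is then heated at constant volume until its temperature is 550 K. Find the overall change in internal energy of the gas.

n = P₁V₁/(RT₁) = 152×46.6/(8.314×646) = 1.32 mol.
Step 1 — Adiabatic: TV^(γ−1) = const ⇒ T₂ = 646×(0.261)^0.230 = 474 K; PV^γ = const ⇒ P₂ = 29.1 kPa.
ΔU = nCvΔT = 1.32×36.1×(474−646) = -8180 J.
Q = 0 for an adiabatic process, so W = −ΔU = 8180 J.
State after step 1: P = 29.1 kPa, V = 178 L, T = 474 K.
Step 2 — Isochoric: V stays 178 L; P/T = const ⇒ T₂ = 550 K, P₂ = 33.8 kPa.
W = 0 (no volume change).
ΔU = nCvΔT = 1.32×36.1×(550−474) = 3610 J.
Q = ΔU = 3610 J.
Net over both steps: W = 8180 J, Q = 3610 J, ΔU = -4580 J.

-4580 J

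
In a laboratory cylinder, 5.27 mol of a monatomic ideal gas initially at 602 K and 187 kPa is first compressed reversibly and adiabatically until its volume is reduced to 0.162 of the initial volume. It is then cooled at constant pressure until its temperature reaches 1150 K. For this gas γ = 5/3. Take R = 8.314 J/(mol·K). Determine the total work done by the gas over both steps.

V₁ = nRT₁/P₁ = 5.27×8.314×602/187 = 141 L.
Step 1 — Adiabatic: TV^(γ−1) = const ⇒ T₂ = 602×(6.17)^0.667 = 2030 K; PV^γ = const ⇒ P₂ = 3880 kPa.
ΔU = nCvΔT = 5.27×12.5×(2030−602) = 93600 J.
Q = 0 for an adiabatic process, so W = −ΔU = -93600 J.
State after step 1: P = 3880 kPa, V = 22.9 L, T = 2030 K.
Step 2 — Isobaric: P stays 3880 kPa; V/T = const ⇒ T₂ = 1150 K, V₂ = 13.0 L.
W = PΔV = 3880×(13.0−22.9) kPa·L = -38400 J.
ΔU = nCvΔT = 5.27×12.5×(1150−2030) = -57600 J.
Q = ΔU + W = nCpΔT = -95900 J.
Net over both steps: W = -132000 J, Q = -95900 J, ΔU = 36000 J.

-132000 J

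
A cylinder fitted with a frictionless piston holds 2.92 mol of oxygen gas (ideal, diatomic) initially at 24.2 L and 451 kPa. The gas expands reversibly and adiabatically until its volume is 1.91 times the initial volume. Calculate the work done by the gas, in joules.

6220 J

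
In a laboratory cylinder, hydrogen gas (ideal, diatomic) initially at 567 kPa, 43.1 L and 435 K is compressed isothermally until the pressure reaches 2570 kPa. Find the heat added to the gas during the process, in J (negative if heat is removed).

-36900 J

n = P₁V₁/(RT₁) = 567×43.1/(8.314×435) = 6.76 mol.
Isothermal: T stays 435 K; PV = const ⇒ V₂ = 9.51 L, P₂ = 2570 kPa.
ΔU = 0 (ideal gas, T constant).
W = nRT ln(V₂/V₁) = 6.76×8.314×435×ln(0.221) = -36900 J.
Q = ΔU + W = -36900 J.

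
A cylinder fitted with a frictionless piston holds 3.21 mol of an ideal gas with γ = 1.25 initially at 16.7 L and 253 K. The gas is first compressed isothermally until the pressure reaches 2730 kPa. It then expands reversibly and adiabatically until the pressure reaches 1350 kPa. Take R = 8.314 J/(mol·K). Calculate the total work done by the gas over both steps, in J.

-9350 J

P₁ = nRT₁/V₁ = 3.21×8.314×253/16.7 = 404 kPa.
Step 1 — Isothermal: T stays 253 K; PV = const ⇒ V₂ = 2.47 L, P₂ = 2730 kPa.
ΔU = 0 (ideal gas, T constant).
W = nRT ln(V₂/V₁) = 3.21×8.314×253×ln(0.148) = -12900 J.
Q = ΔU + W = -12900 J.
State after step 1: P = 2730 kPa, V = 2.47 L, T = 253 K.
Step 2 — Adiabatic: T₂/T₁ = (P₂/P₁)^((γ−1)/γ) ⇒ T₂ = 253×(0.495)^0.200 = 220 K; V₂ = 4.34 L.
ΔU = nCvΔT = 3.21×33.3×(220−253) = -3550 J.
Q = 0 for an adiabatic process, so W = −ΔU = 3550 J.
Net over both steps: W = -9350 J, Q = -12900 J, ΔU = -3550 J.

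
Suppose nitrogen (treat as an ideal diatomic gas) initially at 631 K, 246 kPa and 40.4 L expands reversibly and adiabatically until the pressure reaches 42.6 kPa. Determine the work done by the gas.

9790 J

n = P₁V₁/(RT₁) = 246×40.4/(8.314×631) = 1.89 mol.
Adiabatic: T₂/T₁ = (P₂/P₁)^((γ−1)/γ) ⇒ T₂ = 631×(0.173)^0.286 = 382 K; V₂ = 141 L.
ΔU = nCvΔT = 1.89×20.8×(382−631) = -9790 J.
Q = 0 for an adiabatic process, so W = −ΔU = 9790 J.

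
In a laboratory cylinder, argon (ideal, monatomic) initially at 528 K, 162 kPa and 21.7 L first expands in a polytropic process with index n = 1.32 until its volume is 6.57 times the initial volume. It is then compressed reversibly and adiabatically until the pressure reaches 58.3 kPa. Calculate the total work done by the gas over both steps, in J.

2680 J

n = P₁V₁/(RT₁) = 162×21.7/(8.314×528) = 0.801 mol.
Step 1 — Polytropic n=1.32: T₂ = T₁(V₁/V₂)^(n−1) = 528×(0.152)^0.32 = 289 K; P₂ = P₁(V₁/V₂)^n = 13.5 kPa.
W = (P₁V₁−P₂V₂)/(n−1) = (162×21.7−13.5×143)/0.32 = 4970 J.
ΔU = nCvΔT = 0.801×12.5×(289−528) = -2390 J.
Q = ΔU + W = 2580 J.
State after step 1: P = 13.5 kPa, V = 143 L, T = 289 K.
Step 2 — Adiabatic: T₂/T₁ = (P₂/P₁)^((γ−1)/γ) ⇒ T₂ = 289×(4.32)^0.400 = 519 K; V₂ = 59.3 L.
ΔU = nCvΔT = 0.801×12.5×(519−289) = 2300 J.
Q = 0 for an adiabatic process, so W = −ΔU = -2300 J.
Net over both steps: W = 2680 J, Q = 2580 J, ΔU = -90.1 J.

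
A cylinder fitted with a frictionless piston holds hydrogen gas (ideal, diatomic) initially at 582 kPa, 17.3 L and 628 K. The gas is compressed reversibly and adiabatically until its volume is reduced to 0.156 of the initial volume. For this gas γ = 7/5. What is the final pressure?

7840 kPa

Adiabatic: TV^(γ−1) = const ⇒ T₂ = 628×(6.41)^0.400 = 1320 K; PV^γ = const ⇒ P₂ = 7840 kPa.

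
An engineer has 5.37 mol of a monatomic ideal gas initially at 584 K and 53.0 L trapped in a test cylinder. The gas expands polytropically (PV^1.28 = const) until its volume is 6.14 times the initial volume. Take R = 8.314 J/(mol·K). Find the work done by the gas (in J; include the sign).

37100 J

P₁ = nRT₁/V₁ = 5.37×8.314×584/53.0 = 492 kPa.
Polytropic n=1.28: T₂ = T₁(V₁/V₂)^(n−1) = 584×(0.163)^0.28 = 351 K; P₂ = P₁(V₁/V₂)^n = 48.2 kPa.
W = (P₁V₁−P₂V₂)/(n−1) = (492×53.0−48.2×325)/0.28 = 37100 J.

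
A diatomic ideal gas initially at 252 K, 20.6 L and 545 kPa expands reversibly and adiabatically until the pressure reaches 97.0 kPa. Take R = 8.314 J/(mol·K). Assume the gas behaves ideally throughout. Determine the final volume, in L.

70.7 L

Adiabatic: T₂/T₁ = (P₂/P₁)^((γ−1)/γ) ⇒ T₂ = 252×(0.178)^0.286 = 154 K; V₂ = 70.7 L.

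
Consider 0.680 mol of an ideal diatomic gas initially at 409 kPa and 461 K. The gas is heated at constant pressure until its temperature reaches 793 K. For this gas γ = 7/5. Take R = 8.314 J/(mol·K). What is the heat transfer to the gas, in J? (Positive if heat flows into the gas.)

6570 J

V₁ = nRT₁/P₁ = 0.680×8.314×461/409 = 6.37 L.
Isobaric: P stays 409 kPa; V/T = const ⇒ T₂ = 793 K, V₂ = 11.0 L.
W = PΔV = 409×(11.0−6.37) kPa·L = 1880 J.
ΔU = nCvΔT = 0.680×20.8×(793−461) = 4690 J.
Q = ΔU + W = nCpΔT = 6570 J.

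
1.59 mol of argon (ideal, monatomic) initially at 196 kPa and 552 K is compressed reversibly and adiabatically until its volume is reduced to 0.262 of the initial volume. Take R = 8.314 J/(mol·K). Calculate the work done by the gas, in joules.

V₁ = nRT₁/P₁ = 1.59×8.314×552/196 = 37.2 L.
Adiabatic: TV^(γ−1) = const ⇒ T₂ = 552×(3.82)^0.667 = 1350 K; PV^γ = const ⇒ P₂ = 1830 kPa.
ΔU = nCvΔT = 1.59×12.5×(1350−552) = 15800 J.
Q = 0 for an adiabatic process, so W = −ΔU = -15800 J.

-15800 J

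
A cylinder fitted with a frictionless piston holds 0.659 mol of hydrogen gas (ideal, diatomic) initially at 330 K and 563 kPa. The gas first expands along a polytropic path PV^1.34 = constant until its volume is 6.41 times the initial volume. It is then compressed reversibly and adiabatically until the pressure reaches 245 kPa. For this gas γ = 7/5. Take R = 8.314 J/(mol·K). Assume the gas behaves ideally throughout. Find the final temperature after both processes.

V₁ = nRT₁/P₁ = 0.659×8.314×330/563 = 3.21 L.
Step 1 — Polytropic n=1.34: T₂ = T₁(V₁/V₂)^(n−1) = 330×(0.156)^0.34 = 175 K; P₂ = P₁(V₁/V₂)^n = 46.7 kPa.
W = (P₁V₁−P₂V₂)/(n−1) = (563×3.21−46.7×20.6)/0.34 = 2490 J.
ΔU = nCvΔT = 0.659×20.8×(175−330) = -2120 J.
Q = ΔU + W = 374 J.
State after step 1: P = 46.7 kPa, V = 20.6 L, T = 175 K.
Step 2 — Adiabatic: T₂/T₁ = (P₂/P₁)^((γ−1)/γ) ⇒ T₂ = 175×(5.25)^0.286 = 282 K; V₂ = 6.30 L.
ΔU = nCvΔT = 0.659×20.8×(282−175) = 1460 J.
Q = 0 for an adiabatic process, so W = −ΔU = -1460 J.
Net over both steps: W = 1030 J, Q = 374 J, ΔU = -661 J.

282 K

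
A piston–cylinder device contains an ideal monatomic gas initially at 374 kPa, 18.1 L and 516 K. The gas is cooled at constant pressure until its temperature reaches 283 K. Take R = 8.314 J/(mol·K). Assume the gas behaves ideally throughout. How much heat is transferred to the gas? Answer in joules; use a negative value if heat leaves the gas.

-7640 J

n = P₁V₁/(RT₁) = 374×18.1/(8.314×516) = 1.58 mol.
Isobaric: P stays 374 kPa; V/T = const ⇒ T₂ = 283 K, V₂ = 9.93 L.
W = PΔV = 374×(9.93−18.1) kPa·L = -3060 J.
ΔU = nCvΔT = 1.58×12.5×(283−516) = -4590 J.
Q = ΔU + W = nCpΔT = -7640 J.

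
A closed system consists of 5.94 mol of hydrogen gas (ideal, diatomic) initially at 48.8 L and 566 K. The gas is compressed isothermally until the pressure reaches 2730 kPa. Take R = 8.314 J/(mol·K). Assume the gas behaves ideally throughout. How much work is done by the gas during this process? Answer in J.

P₁ = nRT₁/V₁ = 5.94×8.314×566/48.8 = 573 kPa.
Isothermal: T stays 566 K; PV = const ⇒ V₂ = 10.2 L, P₂ = 2730 kPa.
W = nRT ln(V₂/V₁) = 5.94×8.314×566×ln(0.210) = -43600 J.

-43600 J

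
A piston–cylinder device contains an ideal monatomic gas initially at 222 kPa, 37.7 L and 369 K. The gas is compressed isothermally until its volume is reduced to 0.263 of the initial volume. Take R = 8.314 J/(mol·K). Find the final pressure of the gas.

844 kPa

Isothermal: T stays 369 K; PV = const ⇒ V₂ = 9.92 L, P₂ = 844 kPa.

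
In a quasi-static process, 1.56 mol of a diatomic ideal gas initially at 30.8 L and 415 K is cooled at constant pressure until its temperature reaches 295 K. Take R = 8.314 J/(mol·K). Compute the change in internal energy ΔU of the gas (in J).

-3890 J

P₁ = nRT₁/V₁ = 1.56×8.314×415/30.8 = 175 kPa.
Isobaric: P stays 175 kPa; V/T = const ⇒ T₂ = 295 K, V₂ = 21.9 L.
For an ideal gas ΔU = nCvΔT with Cv = (5/2)R = 20.8 J/(mol·K).
ΔU = 1.56×20.8×(295−415) = -3890 J.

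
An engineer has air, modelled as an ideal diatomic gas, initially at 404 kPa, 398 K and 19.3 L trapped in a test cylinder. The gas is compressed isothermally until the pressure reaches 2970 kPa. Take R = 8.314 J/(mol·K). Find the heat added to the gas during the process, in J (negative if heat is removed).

n = P₁V₁/(RT₁) = 404×19.3/(8.314×398) = 2.36 mol.
Isothermal: T stays 398 K; PV = const ⇒ V₂ = 2.63 L, P₂ = 2970 kPa.
ΔU = 0 (ideal gas, T constant).
W = nRT ln(V₂/V₁) = 2.36×8.314×398×ln(0.136) = -15600 J.
Q = ΔU + W = -15600 J.

-15600 J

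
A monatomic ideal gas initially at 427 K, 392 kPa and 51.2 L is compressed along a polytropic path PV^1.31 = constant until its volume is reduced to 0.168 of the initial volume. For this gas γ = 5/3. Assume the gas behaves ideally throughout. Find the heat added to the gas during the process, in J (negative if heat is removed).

-25600 J

n = P₁V₁/(RT₁) = 392×51.2/(8.314×427) = 5.65 mol.
Polytropic n=1.31: T₂ = T₁(V₁/V₂)^(n−1) = 427×(5.95)^0.31 = 742 K; P₂ = P₁(V₁/V₂)^n = 4060 kPa.
W = (P₁V₁−P₂V₂)/(n−1) = (392×51.2−4060×8.60)/0.31 = -47800 J.
ΔU = nCvΔT = 5.65×12.5×(742−427) = 22200 J.
Q = ΔU + W = -25600 J.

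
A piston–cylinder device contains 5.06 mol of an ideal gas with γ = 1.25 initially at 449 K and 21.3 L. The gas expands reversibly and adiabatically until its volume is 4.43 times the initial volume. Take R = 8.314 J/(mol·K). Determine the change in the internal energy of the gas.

P₁ = nRT₁/V₁ = 5.06×8.314×449/21.3 = 887 kPa.
Adiabatic: TV^(γ−1) = const ⇒ T₂ = 449×(0.226)^0.250 = 309 K; PV^γ = const ⇒ P₂ = 138 kPa.
For an ideal gas ΔU = nCvΔT with Cv = R/(γ−1) = 33.3 J/(mol·K).
ΔU = 5.06×33.3×(309−449) = -23500 J.

-23500 J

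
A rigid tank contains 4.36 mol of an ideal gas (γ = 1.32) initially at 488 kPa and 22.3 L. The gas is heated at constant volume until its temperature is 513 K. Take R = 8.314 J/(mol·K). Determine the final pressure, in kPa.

T₁ = P₁V₁/(nR) = 488×22.3/(4.36×8.314) = 300 K.
Isochoric: V stays 22.3 L; P/T = const ⇒ T₂ = 513 K, P₂ = 834 kPa.

834 kPa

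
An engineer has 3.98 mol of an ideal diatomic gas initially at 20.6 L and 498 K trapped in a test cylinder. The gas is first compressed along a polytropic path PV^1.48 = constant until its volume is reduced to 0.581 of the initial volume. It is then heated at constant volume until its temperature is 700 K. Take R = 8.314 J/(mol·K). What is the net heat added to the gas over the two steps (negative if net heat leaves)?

P₁ = nRT₁/V₁ = 3.98×8.314×498/20.6 = 800 kPa.
Step 1 — Polytropic n=1.48: T₂ = T₁(V₁/V₂)^(n−1) = 498×(1.72)^0.48 = 646 K; P₂ = P₁(V₁/V₂)^n = 1790 kPa.
W = (P₁V₁−P₂V₂)/(n−1) = (800×20.6−1790×12.0)/0.48 = -10200 J.
ΔU = nCvΔT = 3.98×20.8×(646−498) = 12300 J.
Q = ΔU + W = 2040 J.
State after step 1: P = 1790 kPa, V = 12.0 L, T = 646 K.
Step 2 — Isochoric: V stays 12.0 L; P/T = const ⇒ T₂ = 700 K, P₂ = 1940 kPa.
W = 0 (no volume change).
ΔU = nCvΔT = 3.98×20.8×(700−646) = 4440 J.
Q = ΔU = 4440 J.
Net over both steps: W = -10200 J, Q = 6490 J, ΔU = 16700 J.

6490 J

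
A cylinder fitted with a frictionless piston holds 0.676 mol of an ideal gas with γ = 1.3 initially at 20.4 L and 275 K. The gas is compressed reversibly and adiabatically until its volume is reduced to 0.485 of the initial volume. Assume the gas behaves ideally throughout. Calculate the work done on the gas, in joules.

1250 J

P₁ = nRT₁/V₁ = 0.676×8.314×275/20.4 = 75.8 kPa.
Adiabatic: TV^(γ−1) = const ⇒ T₂ = 275×(2.06)^0.300 = 342 K; PV^γ = const ⇒ P₂ = 194 kPa.
ΔU = nCvΔT = 0.676×27.7×(342−275) = 1250 J.
Q = 0 for an adiabatic process, so W = −ΔU = -1250 J.
Work done on the gas = −W_by = 1250 J.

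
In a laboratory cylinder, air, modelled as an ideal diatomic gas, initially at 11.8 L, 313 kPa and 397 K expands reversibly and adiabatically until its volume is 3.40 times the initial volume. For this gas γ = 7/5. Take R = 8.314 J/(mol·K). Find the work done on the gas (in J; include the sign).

n = P₁V₁/(RT₁) = 313×11.8/(8.314×397) = 1.12 mol.
Adiabatic: TV^(γ−1) = const ⇒ T₂ = 397×(0.294)^0.400 = 243 K; PV^γ = const ⇒ P₂ = 56.4 kPa.
ΔU = nCvΔT = 1.12×20.8×(243−397) = -3570 J.
Q = 0 for an adiabatic process, so W = −ΔU = 3570 J.
Work done on the gas = −W_by = -3570 J.

-3570 J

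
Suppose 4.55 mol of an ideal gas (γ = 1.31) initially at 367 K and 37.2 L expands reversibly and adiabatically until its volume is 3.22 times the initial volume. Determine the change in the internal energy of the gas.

P₁ = nRT₁/V₁ = 4.55×8.314×367/37.2 = 373 kPa.
Adiabatic: TV^(γ−1) = const ⇒ T₂ = 367×(0.311)^0.310 = 255 K; PV^γ = const ⇒ P₂ = 80.7 kPa.
For an ideal gas ΔU = nCvΔT with Cv = R/(γ−1) = 26.8 J/(mol·K).
ΔU = 4.55×26.8×(255−367) = -13600 J.

-13600 J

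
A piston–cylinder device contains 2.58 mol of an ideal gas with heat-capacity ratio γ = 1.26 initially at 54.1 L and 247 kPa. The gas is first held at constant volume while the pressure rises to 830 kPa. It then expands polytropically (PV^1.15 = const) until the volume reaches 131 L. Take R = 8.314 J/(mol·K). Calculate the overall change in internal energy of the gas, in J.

99900 J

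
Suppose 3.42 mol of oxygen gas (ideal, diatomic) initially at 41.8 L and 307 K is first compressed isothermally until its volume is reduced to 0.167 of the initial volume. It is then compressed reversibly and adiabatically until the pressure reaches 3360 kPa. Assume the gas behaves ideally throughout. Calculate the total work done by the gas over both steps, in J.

-22700 J

P₁ = nRT₁/V₁ = 3.42×8.314×307/41.8 = 209 kPa.
Step 1 — Isothermal: T stays 307 K; PV = const ⇒ V₂ = 6.98 L, P₂ = 1250 kPa.
ΔU = 0 (ideal gas, T constant).
W = nRT ln(V₂/V₁) = 3.42×8.314×307×ln(0.167) = -15600 J.
Q = ΔU + W = -15600 J.
State after step 1: P = 1250 kPa, V = 6.98 L, T = 307 K.
Step 2 — Adiabatic: T₂/T₁ = (P₂/P₁)^((γ−1)/γ) ⇒ T₂ = 307×(2.69)^0.286 = 407 K; V₂ = 3.45 L.
ΔU = nCvΔT = 3.42×20.8×(407−307) = 7120 J.
Q = 0 for an adiabatic process, so W = −ΔU = -7120 J.
Net over both steps: W = -22700 J, Q = -15600 J, ΔU = 7120 J.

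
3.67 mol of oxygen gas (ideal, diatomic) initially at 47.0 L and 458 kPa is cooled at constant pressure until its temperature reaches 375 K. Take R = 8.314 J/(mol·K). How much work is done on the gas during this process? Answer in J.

10100 J

T₁ = P₁V₁/(nR) = 458×47.0/(3.67×8.314) = 705 K.
Isobaric: P stays 458 kPa; V/T = const ⇒ T₂ = 375 K, V₂ = 25.0 L.
W = PΔV = 458×(25.0−47.0) kPa·L = -10100 J.
Work done on the gas = −W_by = 10100 J.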